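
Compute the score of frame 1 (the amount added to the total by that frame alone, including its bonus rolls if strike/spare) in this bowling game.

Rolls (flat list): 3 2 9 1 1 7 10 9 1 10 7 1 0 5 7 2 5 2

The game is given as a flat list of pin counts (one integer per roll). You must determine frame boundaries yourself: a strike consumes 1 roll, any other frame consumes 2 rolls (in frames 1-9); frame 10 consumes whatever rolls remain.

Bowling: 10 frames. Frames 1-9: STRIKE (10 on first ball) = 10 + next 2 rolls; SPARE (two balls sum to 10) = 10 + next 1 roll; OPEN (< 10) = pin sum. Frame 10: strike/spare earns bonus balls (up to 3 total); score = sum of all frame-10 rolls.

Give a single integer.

Frame 1: OPEN (3+2=5). Cumulative: 5
Frame 2: SPARE (9+1=10). 10 + next roll (1) = 11. Cumulative: 16
Frame 3: OPEN (1+7=8). Cumulative: 24

Answer: 5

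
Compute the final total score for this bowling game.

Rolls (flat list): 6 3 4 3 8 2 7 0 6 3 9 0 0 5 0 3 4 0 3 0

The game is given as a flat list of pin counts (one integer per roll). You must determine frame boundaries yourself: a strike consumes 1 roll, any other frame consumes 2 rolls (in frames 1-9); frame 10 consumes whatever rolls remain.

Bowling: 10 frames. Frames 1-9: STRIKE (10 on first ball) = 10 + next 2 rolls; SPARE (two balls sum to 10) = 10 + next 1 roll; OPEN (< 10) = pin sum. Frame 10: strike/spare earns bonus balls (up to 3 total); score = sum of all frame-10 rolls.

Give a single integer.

Frame 1: OPEN (6+3=9). Cumulative: 9
Frame 2: OPEN (4+3=7). Cumulative: 16
Frame 3: SPARE (8+2=10). 10 + next roll (7) = 17. Cumulative: 33
Frame 4: OPEN (7+0=7). Cumulative: 40
Frame 5: OPEN (6+3=9). Cumulative: 49
Frame 6: OPEN (9+0=9). Cumulative: 58
Frame 7: OPEN (0+5=5). Cumulative: 63
Frame 8: OPEN (0+3=3). Cumulative: 66
Frame 9: OPEN (4+0=4). Cumulative: 70
Frame 10: OPEN. Sum of all frame-10 rolls (3+0) = 3. Cumulative: 73

Answer: 73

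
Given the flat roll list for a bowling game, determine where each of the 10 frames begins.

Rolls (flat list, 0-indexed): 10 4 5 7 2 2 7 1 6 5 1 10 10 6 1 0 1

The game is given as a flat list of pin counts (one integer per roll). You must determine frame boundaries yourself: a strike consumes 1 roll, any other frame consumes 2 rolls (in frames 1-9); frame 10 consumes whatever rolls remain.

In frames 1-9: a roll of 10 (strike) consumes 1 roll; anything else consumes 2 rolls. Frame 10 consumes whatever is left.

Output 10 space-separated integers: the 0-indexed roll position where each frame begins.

Frame 1 starts at roll index 0: roll=10 (strike), consumes 1 roll
Frame 2 starts at roll index 1: rolls=4,5 (sum=9), consumes 2 rolls
Frame 3 starts at roll index 3: rolls=7,2 (sum=9), consumes 2 rolls
Frame 4 starts at roll index 5: rolls=2,7 (sum=9), consumes 2 rolls
Frame 5 starts at roll index 7: rolls=1,6 (sum=7), consumes 2 rolls
Frame 6 starts at roll index 9: rolls=5,1 (sum=6), consumes 2 rolls
Frame 7 starts at roll index 11: roll=10 (strike), consumes 1 roll
Frame 8 starts at roll index 12: roll=10 (strike), consumes 1 roll
Frame 9 starts at roll index 13: rolls=6,1 (sum=7), consumes 2 rolls
Frame 10 starts at roll index 15: 2 remaining rolls

Answer: 0 1 3 5 7 9 11 12 13 15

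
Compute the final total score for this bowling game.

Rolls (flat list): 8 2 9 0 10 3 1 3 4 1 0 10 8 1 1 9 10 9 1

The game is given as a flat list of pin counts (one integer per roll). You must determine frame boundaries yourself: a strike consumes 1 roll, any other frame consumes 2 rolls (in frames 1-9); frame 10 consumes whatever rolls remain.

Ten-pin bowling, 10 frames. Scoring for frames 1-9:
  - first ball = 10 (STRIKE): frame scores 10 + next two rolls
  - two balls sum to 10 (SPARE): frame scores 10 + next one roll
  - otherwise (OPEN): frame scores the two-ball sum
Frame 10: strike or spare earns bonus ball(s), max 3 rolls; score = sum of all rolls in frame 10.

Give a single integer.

Frame 1: SPARE (8+2=10). 10 + next roll (9) = 19. Cumulative: 19
Frame 2: OPEN (9+0=9). Cumulative: 28
Frame 3: STRIKE. 10 + next two rolls (3+1) = 14. Cumulative: 42
Frame 4: OPEN (3+1=4). Cumulative: 46
Frame 5: OPEN (3+4=7). Cumulative: 53
Frame 6: OPEN (1+0=1). Cumulative: 54
Frame 7: STRIKE. 10 + next two rolls (8+1) = 19. Cumulative: 73
Frame 8: OPEN (8+1=9). Cumulative: 82
Frame 9: SPARE (1+9=10). 10 + next roll (10) = 20. Cumulative: 102
Frame 10: STRIKE. Sum of all frame-10 rolls (10+9+1) = 20. Cumulative: 122

Answer: 122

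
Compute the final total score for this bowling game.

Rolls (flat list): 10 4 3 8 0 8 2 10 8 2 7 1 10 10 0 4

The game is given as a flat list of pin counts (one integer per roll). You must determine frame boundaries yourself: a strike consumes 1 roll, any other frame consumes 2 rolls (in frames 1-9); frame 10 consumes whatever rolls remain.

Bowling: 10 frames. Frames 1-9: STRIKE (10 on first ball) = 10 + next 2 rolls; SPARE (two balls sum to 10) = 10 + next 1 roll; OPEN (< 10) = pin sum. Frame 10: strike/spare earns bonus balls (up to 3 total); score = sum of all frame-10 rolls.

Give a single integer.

Answer: 135

Derivation:
Frame 1: STRIKE. 10 + next two rolls (4+3) = 17. Cumulative: 17
Frame 2: OPEN (4+3=7). Cumulative: 24
Frame 3: OPEN (8+0=8). Cumulative: 32
Frame 4: SPARE (8+2=10). 10 + next roll (10) = 20. Cumulative: 52
Frame 5: STRIKE. 10 + next two rolls (8+2) = 20. Cumulative: 72
Frame 6: SPARE (8+2=10). 10 + next roll (7) = 17. Cumulative: 89
Frame 7: OPEN (7+1=8). Cumulative: 97
Frame 8: STRIKE. 10 + next two rolls (10+0) = 20. Cumulative: 117
Frame 9: STRIKE. 10 + next two rolls (0+4) = 14. Cumulative: 131
Frame 10: OPEN. Sum of all frame-10 rolls (0+4) = 4. Cumulative: 135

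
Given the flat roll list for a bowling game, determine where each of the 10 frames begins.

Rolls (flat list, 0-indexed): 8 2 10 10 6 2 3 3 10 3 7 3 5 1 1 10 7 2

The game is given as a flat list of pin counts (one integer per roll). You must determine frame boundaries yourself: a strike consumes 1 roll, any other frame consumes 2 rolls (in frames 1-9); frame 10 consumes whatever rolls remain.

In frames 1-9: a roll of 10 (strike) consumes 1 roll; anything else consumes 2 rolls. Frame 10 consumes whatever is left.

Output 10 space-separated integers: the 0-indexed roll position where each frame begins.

Frame 1 starts at roll index 0: rolls=8,2 (sum=10), consumes 2 rolls
Frame 2 starts at roll index 2: roll=10 (strike), consumes 1 roll
Frame 3 starts at roll index 3: roll=10 (strike), consumes 1 roll
Frame 4 starts at roll index 4: rolls=6,2 (sum=8), consumes 2 rolls
Frame 5 starts at roll index 6: rolls=3,3 (sum=6), consumes 2 rolls
Frame 6 starts at roll index 8: roll=10 (strike), consumes 1 roll
Frame 7 starts at roll index 9: rolls=3,7 (sum=10), consumes 2 rolls
Frame 8 starts at roll index 11: rolls=3,5 (sum=8), consumes 2 rolls
Frame 9 starts at roll index 13: rolls=1,1 (sum=2), consumes 2 rolls
Frame 10 starts at roll index 15: 3 remaining rolls

Answer: 0 2 3 4 6 8 9 11 13 15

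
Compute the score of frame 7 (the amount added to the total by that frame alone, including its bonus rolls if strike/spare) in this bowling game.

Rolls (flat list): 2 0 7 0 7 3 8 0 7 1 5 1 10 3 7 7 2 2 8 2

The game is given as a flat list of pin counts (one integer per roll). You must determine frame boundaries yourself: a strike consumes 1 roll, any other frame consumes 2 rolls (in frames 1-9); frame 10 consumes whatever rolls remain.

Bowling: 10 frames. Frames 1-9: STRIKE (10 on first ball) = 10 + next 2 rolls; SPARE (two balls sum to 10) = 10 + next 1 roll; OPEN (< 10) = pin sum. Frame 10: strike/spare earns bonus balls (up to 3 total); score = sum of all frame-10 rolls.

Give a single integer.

Answer: 20

Derivation:
Frame 1: OPEN (2+0=2). Cumulative: 2
Frame 2: OPEN (7+0=7). Cumulative: 9
Frame 3: SPARE (7+3=10). 10 + next roll (8) = 18. Cumulative: 27
Frame 4: OPEN (8+0=8). Cumulative: 35
Frame 5: OPEN (7+1=8). Cumulative: 43
Frame 6: OPEN (5+1=6). Cumulative: 49
Frame 7: STRIKE. 10 + next two rolls (3+7) = 20. Cumulative: 69
Frame 8: SPARE (3+7=10). 10 + next roll (7) = 17. Cumulative: 86
Frame 9: OPEN (7+2=9). Cumulative: 95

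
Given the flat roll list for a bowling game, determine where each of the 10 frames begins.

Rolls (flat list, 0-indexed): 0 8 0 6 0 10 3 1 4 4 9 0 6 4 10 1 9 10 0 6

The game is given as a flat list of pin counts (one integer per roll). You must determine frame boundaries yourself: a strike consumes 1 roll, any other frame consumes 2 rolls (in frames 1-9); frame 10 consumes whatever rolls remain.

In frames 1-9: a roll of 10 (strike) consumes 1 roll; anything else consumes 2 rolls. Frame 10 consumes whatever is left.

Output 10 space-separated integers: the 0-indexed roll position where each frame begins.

Frame 1 starts at roll index 0: rolls=0,8 (sum=8), consumes 2 rolls
Frame 2 starts at roll index 2: rolls=0,6 (sum=6), consumes 2 rolls
Frame 3 starts at roll index 4: rolls=0,10 (sum=10), consumes 2 rolls
Frame 4 starts at roll index 6: rolls=3,1 (sum=4), consumes 2 rolls
Frame 5 starts at roll index 8: rolls=4,4 (sum=8), consumes 2 rolls
Frame 6 starts at roll index 10: rolls=9,0 (sum=9), consumes 2 rolls
Frame 7 starts at roll index 12: rolls=6,4 (sum=10), consumes 2 rolls
Frame 8 starts at roll index 14: roll=10 (strike), consumes 1 roll
Frame 9 starts at roll index 15: rolls=1,9 (sum=10), consumes 2 rolls
Frame 10 starts at roll index 17: 3 remaining rolls

Answer: 0 2 4 6 8 10 12 14 15 17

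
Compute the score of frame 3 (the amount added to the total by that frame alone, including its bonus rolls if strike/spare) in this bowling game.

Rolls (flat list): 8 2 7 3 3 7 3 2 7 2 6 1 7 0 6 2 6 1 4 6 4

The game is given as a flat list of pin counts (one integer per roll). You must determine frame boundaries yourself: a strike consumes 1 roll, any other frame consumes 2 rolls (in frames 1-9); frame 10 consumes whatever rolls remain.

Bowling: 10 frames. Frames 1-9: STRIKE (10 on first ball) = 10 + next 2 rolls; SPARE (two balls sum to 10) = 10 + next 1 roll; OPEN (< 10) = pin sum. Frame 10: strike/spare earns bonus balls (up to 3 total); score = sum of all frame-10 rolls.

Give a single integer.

Answer: 13

Derivation:
Frame 1: SPARE (8+2=10). 10 + next roll (7) = 17. Cumulative: 17
Frame 2: SPARE (7+3=10). 10 + next roll (3) = 13. Cumulative: 30
Frame 3: SPARE (3+7=10). 10 + next roll (3) = 13. Cumulative: 43
Frame 4: OPEN (3+2=5). Cumulative: 48
Frame 5: OPEN (7+2=9). Cumulative: 57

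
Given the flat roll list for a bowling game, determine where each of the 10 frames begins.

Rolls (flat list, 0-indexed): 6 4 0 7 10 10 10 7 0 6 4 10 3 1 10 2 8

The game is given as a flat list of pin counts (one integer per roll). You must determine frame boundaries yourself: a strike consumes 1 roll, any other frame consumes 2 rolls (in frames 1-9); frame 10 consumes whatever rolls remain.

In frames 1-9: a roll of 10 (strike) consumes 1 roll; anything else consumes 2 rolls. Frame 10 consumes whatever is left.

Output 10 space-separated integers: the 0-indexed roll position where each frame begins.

Frame 1 starts at roll index 0: rolls=6,4 (sum=10), consumes 2 rolls
Frame 2 starts at roll index 2: rolls=0,7 (sum=7), consumes 2 rolls
Frame 3 starts at roll index 4: roll=10 (strike), consumes 1 roll
Frame 4 starts at roll index 5: roll=10 (strike), consumes 1 roll
Frame 5 starts at roll index 6: roll=10 (strike), consumes 1 roll
Frame 6 starts at roll index 7: rolls=7,0 (sum=7), consumes 2 rolls
Frame 7 starts at roll index 9: rolls=6,4 (sum=10), consumes 2 rolls
Frame 8 starts at roll index 11: roll=10 (strike), consumes 1 roll
Frame 9 starts at roll index 12: rolls=3,1 (sum=4), consumes 2 rolls
Frame 10 starts at roll index 14: 3 remaining rolls

Answer: 0 2 4 5 6 7 9 11 12 14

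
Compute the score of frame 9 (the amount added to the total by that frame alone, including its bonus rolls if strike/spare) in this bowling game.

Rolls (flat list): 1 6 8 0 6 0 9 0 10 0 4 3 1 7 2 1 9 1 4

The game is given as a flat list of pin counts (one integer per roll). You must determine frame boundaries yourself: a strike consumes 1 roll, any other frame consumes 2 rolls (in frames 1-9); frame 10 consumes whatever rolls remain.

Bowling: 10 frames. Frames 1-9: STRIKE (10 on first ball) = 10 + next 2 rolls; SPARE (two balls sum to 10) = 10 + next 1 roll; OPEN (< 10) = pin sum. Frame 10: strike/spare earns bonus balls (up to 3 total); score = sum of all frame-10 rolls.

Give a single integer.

Answer: 11

Derivation:
Frame 1: OPEN (1+6=7). Cumulative: 7
Frame 2: OPEN (8+0=8). Cumulative: 15
Frame 3: OPEN (6+0=6). Cumulative: 21
Frame 4: OPEN (9+0=9). Cumulative: 30
Frame 5: STRIKE. 10 + next two rolls (0+4) = 14. Cumulative: 44
Frame 6: OPEN (0+4=4). Cumulative: 48
Frame 7: OPEN (3+1=4). Cumulative: 52
Frame 8: OPEN (7+2=9). Cumulative: 61
Frame 9: SPARE (1+9=10). 10 + next roll (1) = 11. Cumulative: 72
Frame 10: OPEN. Sum of all frame-10 rolls (1+4) = 5. Cumulative: 77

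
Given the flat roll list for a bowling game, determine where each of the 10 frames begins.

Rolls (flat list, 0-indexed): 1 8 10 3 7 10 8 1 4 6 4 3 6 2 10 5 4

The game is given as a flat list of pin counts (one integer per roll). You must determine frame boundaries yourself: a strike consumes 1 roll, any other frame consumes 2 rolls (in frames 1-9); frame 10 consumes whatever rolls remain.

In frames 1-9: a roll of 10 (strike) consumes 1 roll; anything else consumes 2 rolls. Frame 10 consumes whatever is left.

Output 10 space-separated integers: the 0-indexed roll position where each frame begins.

Frame 1 starts at roll index 0: rolls=1,8 (sum=9), consumes 2 rolls
Frame 2 starts at roll index 2: roll=10 (strike), consumes 1 roll
Frame 3 starts at roll index 3: rolls=3,7 (sum=10), consumes 2 rolls
Frame 4 starts at roll index 5: roll=10 (strike), consumes 1 roll
Frame 5 starts at roll index 6: rolls=8,1 (sum=9), consumes 2 rolls
Frame 6 starts at roll index 8: rolls=4,6 (sum=10), consumes 2 rolls
Frame 7 starts at roll index 10: rolls=4,3 (sum=7), consumes 2 rolls
Frame 8 starts at roll index 12: rolls=6,2 (sum=8), consumes 2 rolls
Frame 9 starts at roll index 14: roll=10 (strike), consumes 1 roll
Frame 10 starts at roll index 15: 2 remaining rolls

Answer: 0 2 3 5 6 8 10 12 14 15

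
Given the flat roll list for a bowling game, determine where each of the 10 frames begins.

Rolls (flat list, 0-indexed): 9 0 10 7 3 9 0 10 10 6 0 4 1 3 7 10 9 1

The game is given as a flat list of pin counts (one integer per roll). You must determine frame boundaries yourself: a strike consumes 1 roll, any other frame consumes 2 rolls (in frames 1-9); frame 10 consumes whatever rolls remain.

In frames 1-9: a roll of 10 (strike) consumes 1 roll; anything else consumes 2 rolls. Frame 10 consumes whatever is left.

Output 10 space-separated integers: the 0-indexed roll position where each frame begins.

Frame 1 starts at roll index 0: rolls=9,0 (sum=9), consumes 2 rolls
Frame 2 starts at roll index 2: roll=10 (strike), consumes 1 roll
Frame 3 starts at roll index 3: rolls=7,3 (sum=10), consumes 2 rolls
Frame 4 starts at roll index 5: rolls=9,0 (sum=9), consumes 2 rolls
Frame 5 starts at roll index 7: roll=10 (strike), consumes 1 roll
Frame 6 starts at roll index 8: roll=10 (strike), consumes 1 roll
Frame 7 starts at roll index 9: rolls=6,0 (sum=6), consumes 2 rolls
Frame 8 starts at roll index 11: rolls=4,1 (sum=5), consumes 2 rolls
Frame 9 starts at roll index 13: rolls=3,7 (sum=10), consumes 2 rolls
Frame 10 starts at roll index 15: 3 remaining rolls

Answer: 0 2 3 5 7 8 9 11 13 15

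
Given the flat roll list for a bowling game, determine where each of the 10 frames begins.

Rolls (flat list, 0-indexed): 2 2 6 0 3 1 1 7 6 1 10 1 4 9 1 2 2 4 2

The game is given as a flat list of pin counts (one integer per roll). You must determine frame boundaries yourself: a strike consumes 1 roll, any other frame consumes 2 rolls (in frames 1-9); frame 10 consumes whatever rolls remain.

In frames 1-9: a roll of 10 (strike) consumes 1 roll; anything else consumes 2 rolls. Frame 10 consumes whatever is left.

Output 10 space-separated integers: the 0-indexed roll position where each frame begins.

Answer: 0 2 4 6 8 10 11 13 15 17

Derivation:
Frame 1 starts at roll index 0: rolls=2,2 (sum=4), consumes 2 rolls
Frame 2 starts at roll index 2: rolls=6,0 (sum=6), consumes 2 rolls
Frame 3 starts at roll index 4: rolls=3,1 (sum=4), consumes 2 rolls
Frame 4 starts at roll index 6: rolls=1,7 (sum=8), consumes 2 rolls
Frame 5 starts at roll index 8: rolls=6,1 (sum=7), consumes 2 rolls
Frame 6 starts at roll index 10: roll=10 (strike), consumes 1 roll
Frame 7 starts at roll index 11: rolls=1,4 (sum=5), consumes 2 rolls
Frame 8 starts at roll index 13: rolls=9,1 (sum=10), consumes 2 rolls
Frame 9 starts at roll index 15: rolls=2,2 (sum=4), consumes 2 rolls
Frame 10 starts at roll index 17: 2 remaining rolls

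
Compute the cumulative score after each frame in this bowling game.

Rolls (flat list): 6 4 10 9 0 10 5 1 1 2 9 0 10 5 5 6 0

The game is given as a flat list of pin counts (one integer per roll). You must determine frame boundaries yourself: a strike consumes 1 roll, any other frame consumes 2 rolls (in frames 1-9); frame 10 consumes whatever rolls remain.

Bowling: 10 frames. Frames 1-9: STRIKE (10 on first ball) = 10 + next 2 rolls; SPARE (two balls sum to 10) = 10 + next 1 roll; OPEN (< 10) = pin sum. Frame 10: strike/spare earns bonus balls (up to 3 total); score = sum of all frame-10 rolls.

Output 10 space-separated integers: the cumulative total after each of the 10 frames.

Frame 1: SPARE (6+4=10). 10 + next roll (10) = 20. Cumulative: 20
Frame 2: STRIKE. 10 + next two rolls (9+0) = 19. Cumulative: 39
Frame 3: OPEN (9+0=9). Cumulative: 48
Frame 4: STRIKE. 10 + next two rolls (5+1) = 16. Cumulative: 64
Frame 5: OPEN (5+1=6). Cumulative: 70
Frame 6: OPEN (1+2=3). Cumulative: 73
Frame 7: OPEN (9+0=9). Cumulative: 82
Frame 8: STRIKE. 10 + next two rolls (5+5) = 20. Cumulative: 102
Frame 9: SPARE (5+5=10). 10 + next roll (6) = 16. Cumulative: 118
Frame 10: OPEN. Sum of all frame-10 rolls (6+0) = 6. Cumulative: 124

Answer: 20 39 48 64 70 73 82 102 118 124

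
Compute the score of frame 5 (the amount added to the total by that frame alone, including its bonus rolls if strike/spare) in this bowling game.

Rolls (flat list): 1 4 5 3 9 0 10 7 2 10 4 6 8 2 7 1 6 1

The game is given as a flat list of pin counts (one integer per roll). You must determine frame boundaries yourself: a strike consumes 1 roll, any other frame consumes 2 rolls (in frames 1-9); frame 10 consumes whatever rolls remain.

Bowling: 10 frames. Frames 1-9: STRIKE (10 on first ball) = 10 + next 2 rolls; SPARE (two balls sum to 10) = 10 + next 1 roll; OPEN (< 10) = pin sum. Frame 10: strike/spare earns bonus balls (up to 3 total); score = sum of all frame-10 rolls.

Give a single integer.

Answer: 9

Derivation:
Frame 1: OPEN (1+4=5). Cumulative: 5
Frame 2: OPEN (5+3=8). Cumulative: 13
Frame 3: OPEN (9+0=9). Cumulative: 22
Frame 4: STRIKE. 10 + next two rolls (7+2) = 19. Cumulative: 41
Frame 5: OPEN (7+2=9). Cumulative: 50
Frame 6: STRIKE. 10 + next two rolls (4+6) = 20. Cumulative: 70
Frame 7: SPARE (4+6=10). 10 + next roll (8) = 18. Cumulative: 88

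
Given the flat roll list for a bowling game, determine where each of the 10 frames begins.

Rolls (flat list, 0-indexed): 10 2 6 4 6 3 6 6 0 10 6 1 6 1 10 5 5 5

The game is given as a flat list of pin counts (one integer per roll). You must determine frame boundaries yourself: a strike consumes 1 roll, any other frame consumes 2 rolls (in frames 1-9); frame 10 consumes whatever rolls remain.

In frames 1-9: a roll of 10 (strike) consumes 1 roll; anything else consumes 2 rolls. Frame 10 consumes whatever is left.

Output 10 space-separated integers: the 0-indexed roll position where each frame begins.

Answer: 0 1 3 5 7 9 10 12 14 15

Derivation:
Frame 1 starts at roll index 0: roll=10 (strike), consumes 1 roll
Frame 2 starts at roll index 1: rolls=2,6 (sum=8), consumes 2 rolls
Frame 3 starts at roll index 3: rolls=4,6 (sum=10), consumes 2 rolls
Frame 4 starts at roll index 5: rolls=3,6 (sum=9), consumes 2 rolls
Frame 5 starts at roll index 7: rolls=6,0 (sum=6), consumes 2 rolls
Frame 6 starts at roll index 9: roll=10 (strike), consumes 1 roll
Frame 7 starts at roll index 10: rolls=6,1 (sum=7), consumes 2 rolls
Frame 8 starts at roll index 12: rolls=6,1 (sum=7), consumes 2 rolls
Frame 9 starts at roll index 14: roll=10 (strike), consumes 1 roll
Frame 10 starts at roll index 15: 3 remaining rolls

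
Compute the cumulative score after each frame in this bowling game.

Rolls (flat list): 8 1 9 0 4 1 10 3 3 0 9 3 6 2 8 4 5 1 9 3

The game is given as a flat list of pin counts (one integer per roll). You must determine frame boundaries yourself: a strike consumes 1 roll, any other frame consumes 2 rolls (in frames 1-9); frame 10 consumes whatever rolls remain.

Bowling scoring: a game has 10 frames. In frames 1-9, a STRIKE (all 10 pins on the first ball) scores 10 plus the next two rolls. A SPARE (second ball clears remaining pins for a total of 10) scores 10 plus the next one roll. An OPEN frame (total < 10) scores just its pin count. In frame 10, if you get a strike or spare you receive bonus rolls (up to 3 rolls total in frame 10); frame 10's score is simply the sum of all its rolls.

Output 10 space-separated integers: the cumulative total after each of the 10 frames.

Frame 1: OPEN (8+1=9). Cumulative: 9
Frame 2: OPEN (9+0=9). Cumulative: 18
Frame 3: OPEN (4+1=5). Cumulative: 23
Frame 4: STRIKE. 10 + next two rolls (3+3) = 16. Cumulative: 39
Frame 5: OPEN (3+3=6). Cumulative: 45
Frame 6: OPEN (0+9=9). Cumulative: 54
Frame 7: OPEN (3+6=9). Cumulative: 63
Frame 8: SPARE (2+8=10). 10 + next roll (4) = 14. Cumulative: 77
Frame 9: OPEN (4+5=9). Cumulative: 86
Frame 10: SPARE. Sum of all frame-10 rolls (1+9+3) = 13. Cumulative: 99

Answer: 9 18 23 39 45 54 63 77 86 99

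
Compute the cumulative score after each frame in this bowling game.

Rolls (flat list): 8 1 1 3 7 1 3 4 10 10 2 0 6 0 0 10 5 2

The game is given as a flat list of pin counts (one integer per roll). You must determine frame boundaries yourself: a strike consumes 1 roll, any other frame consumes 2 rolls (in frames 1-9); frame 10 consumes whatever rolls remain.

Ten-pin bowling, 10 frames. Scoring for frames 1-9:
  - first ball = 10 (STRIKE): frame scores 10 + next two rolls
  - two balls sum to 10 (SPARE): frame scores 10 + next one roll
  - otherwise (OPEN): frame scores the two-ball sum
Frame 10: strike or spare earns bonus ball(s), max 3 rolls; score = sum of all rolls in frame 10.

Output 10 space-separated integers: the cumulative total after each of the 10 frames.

Frame 1: OPEN (8+1=9). Cumulative: 9
Frame 2: OPEN (1+3=4). Cumulative: 13
Frame 3: OPEN (7+1=8). Cumulative: 21
Frame 4: OPEN (3+4=7). Cumulative: 28
Frame 5: STRIKE. 10 + next two rolls (10+2) = 22. Cumulative: 50
Frame 6: STRIKE. 10 + next two rolls (2+0) = 12. Cumulative: 62
Frame 7: OPEN (2+0=2). Cumulative: 64
Frame 8: OPEN (6+0=6). Cumulative: 70
Frame 9: SPARE (0+10=10). 10 + next roll (5) = 15. Cumulative: 85
Frame 10: OPEN. Sum of all frame-10 rolls (5+2) = 7. Cumulative: 92

Answer: 9 13 21 28 50 62 64 70 85 92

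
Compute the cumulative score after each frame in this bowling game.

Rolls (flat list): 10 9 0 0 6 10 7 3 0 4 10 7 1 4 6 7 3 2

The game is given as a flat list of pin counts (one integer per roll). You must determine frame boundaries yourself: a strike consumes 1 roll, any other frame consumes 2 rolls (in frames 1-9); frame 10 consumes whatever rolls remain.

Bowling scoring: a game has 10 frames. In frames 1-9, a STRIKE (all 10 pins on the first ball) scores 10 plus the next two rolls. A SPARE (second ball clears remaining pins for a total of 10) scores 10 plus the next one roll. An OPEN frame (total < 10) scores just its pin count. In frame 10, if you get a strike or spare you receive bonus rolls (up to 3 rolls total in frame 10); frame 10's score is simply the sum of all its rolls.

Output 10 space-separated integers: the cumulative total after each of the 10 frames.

Frame 1: STRIKE. 10 + next two rolls (9+0) = 19. Cumulative: 19
Frame 2: OPEN (9+0=9). Cumulative: 28
Frame 3: OPEN (0+6=6). Cumulative: 34
Frame 4: STRIKE. 10 + next two rolls (7+3) = 20. Cumulative: 54
Frame 5: SPARE (7+3=10). 10 + next roll (0) = 10. Cumulative: 64
Frame 6: OPEN (0+4=4). Cumulative: 68
Frame 7: STRIKE. 10 + next two rolls (7+1) = 18. Cumulative: 86
Frame 8: OPEN (7+1=8). Cumulative: 94
Frame 9: SPARE (4+6=10). 10 + next roll (7) = 17. Cumulative: 111
Frame 10: SPARE. Sum of all frame-10 rolls (7+3+2) = 12. Cumulative: 123

Answer: 19 28 34 54 64 68 86 94 111 123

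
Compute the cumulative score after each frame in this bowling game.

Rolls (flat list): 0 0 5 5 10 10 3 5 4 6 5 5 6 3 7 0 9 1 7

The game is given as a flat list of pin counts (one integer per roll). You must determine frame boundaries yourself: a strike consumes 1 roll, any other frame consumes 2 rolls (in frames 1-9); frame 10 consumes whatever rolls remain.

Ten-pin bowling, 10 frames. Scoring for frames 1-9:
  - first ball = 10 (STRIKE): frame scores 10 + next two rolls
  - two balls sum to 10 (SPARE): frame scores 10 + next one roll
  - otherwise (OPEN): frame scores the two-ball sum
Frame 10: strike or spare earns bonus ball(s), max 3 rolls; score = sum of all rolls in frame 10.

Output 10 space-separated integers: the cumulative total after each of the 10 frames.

Frame 1: OPEN (0+0=0). Cumulative: 0
Frame 2: SPARE (5+5=10). 10 + next roll (10) = 20. Cumulative: 20
Frame 3: STRIKE. 10 + next two rolls (10+3) = 23. Cumulative: 43
Frame 4: STRIKE. 10 + next two rolls (3+5) = 18. Cumulative: 61
Frame 5: OPEN (3+5=8). Cumulative: 69
Frame 6: SPARE (4+6=10). 10 + next roll (5) = 15. Cumulative: 84
Frame 7: SPARE (5+5=10). 10 + next roll (6) = 16. Cumulative: 100
Frame 8: OPEN (6+3=9). Cumulative: 109
Frame 9: OPEN (7+0=7). Cumulative: 116
Frame 10: SPARE. Sum of all frame-10 rolls (9+1+7) = 17. Cumulative: 133

Answer: 0 20 43 61 69 84 100 109 116 133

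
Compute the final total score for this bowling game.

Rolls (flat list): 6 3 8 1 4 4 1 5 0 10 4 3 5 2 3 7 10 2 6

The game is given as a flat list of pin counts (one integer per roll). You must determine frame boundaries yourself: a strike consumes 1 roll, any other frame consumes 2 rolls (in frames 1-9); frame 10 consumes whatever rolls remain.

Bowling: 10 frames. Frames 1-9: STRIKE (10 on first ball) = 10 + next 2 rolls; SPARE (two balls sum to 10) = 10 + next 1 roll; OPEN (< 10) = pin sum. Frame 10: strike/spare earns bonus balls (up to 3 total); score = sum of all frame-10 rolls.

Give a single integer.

Frame 1: OPEN (6+3=9). Cumulative: 9
Frame 2: OPEN (8+1=9). Cumulative: 18
Frame 3: OPEN (4+4=8). Cumulative: 26
Frame 4: OPEN (1+5=6). Cumulative: 32
Frame 5: SPARE (0+10=10). 10 + next roll (4) = 14. Cumulative: 46
Frame 6: OPEN (4+3=7). Cumulative: 53
Frame 7: OPEN (5+2=7). Cumulative: 60
Frame 8: SPARE (3+7=10). 10 + next roll (10) = 20. Cumulative: 80
Frame 9: STRIKE. 10 + next two rolls (2+6) = 18. Cumulative: 98
Frame 10: OPEN. Sum of all frame-10 rolls (2+6) = 8. Cumulative: 106

Answer: 106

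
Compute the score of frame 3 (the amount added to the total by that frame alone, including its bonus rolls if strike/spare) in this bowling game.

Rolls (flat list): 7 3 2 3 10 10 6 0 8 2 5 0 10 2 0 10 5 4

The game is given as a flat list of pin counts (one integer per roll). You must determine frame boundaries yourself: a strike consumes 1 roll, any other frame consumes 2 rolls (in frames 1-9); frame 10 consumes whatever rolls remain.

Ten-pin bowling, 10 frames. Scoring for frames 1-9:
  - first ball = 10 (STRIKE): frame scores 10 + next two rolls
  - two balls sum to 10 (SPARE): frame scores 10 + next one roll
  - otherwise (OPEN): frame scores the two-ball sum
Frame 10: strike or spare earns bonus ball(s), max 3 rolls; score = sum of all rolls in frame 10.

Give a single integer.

Frame 1: SPARE (7+3=10). 10 + next roll (2) = 12. Cumulative: 12
Frame 2: OPEN (2+3=5). Cumulative: 17
Frame 3: STRIKE. 10 + next two rolls (10+6) = 26. Cumulative: 43
Frame 4: STRIKE. 10 + next two rolls (6+0) = 16. Cumulative: 59
Frame 5: OPEN (6+0=6). Cumulative: 65

Answer: 26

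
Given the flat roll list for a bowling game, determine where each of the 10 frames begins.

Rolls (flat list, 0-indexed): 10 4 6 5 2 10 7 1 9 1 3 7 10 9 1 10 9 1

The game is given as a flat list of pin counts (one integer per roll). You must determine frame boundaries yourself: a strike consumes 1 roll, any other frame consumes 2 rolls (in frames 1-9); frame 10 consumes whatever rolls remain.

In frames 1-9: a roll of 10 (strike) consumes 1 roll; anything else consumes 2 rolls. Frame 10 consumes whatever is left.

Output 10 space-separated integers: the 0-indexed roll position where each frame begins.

Frame 1 starts at roll index 0: roll=10 (strike), consumes 1 roll
Frame 2 starts at roll index 1: rolls=4,6 (sum=10), consumes 2 rolls
Frame 3 starts at roll index 3: rolls=5,2 (sum=7), consumes 2 rolls
Frame 4 starts at roll index 5: roll=10 (strike), consumes 1 roll
Frame 5 starts at roll index 6: rolls=7,1 (sum=8), consumes 2 rolls
Frame 6 starts at roll index 8: rolls=9,1 (sum=10), consumes 2 rolls
Frame 7 starts at roll index 10: rolls=3,7 (sum=10), consumes 2 rolls
Frame 8 starts at roll index 12: roll=10 (strike), consumes 1 roll
Frame 9 starts at roll index 13: rolls=9,1 (sum=10), consumes 2 rolls
Frame 10 starts at roll index 15: 3 remaining rolls

Answer: 0 1 3 5 6 8 10 12 13 15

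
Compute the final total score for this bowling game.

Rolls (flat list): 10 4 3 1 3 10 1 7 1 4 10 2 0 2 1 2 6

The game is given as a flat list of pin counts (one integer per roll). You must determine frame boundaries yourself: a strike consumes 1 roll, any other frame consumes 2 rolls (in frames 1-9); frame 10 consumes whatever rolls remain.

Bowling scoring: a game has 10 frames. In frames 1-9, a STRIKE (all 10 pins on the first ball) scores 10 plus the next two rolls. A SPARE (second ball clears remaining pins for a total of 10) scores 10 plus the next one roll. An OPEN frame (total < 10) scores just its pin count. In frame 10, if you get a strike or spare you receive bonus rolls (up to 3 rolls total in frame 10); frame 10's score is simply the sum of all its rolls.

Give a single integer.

Answer: 84

Derivation:
Frame 1: STRIKE. 10 + next two rolls (4+3) = 17. Cumulative: 17
Frame 2: OPEN (4+3=7). Cumulative: 24
Frame 3: OPEN (1+3=4). Cumulative: 28
Frame 4: STRIKE. 10 + next two rolls (1+7) = 18. Cumulative: 46
Frame 5: OPEN (1+7=8). Cumulative: 54
Frame 6: OPEN (1+4=5). Cumulative: 59
Frame 7: STRIKE. 10 + next two rolls (2+0) = 12. Cumulative: 71
Frame 8: OPEN (2+0=2). Cumulative: 73
Frame 9: OPEN (2+1=3). Cumulative: 76
Frame 10: OPEN. Sum of all frame-10 rolls (2+6) = 8. Cumulative: 84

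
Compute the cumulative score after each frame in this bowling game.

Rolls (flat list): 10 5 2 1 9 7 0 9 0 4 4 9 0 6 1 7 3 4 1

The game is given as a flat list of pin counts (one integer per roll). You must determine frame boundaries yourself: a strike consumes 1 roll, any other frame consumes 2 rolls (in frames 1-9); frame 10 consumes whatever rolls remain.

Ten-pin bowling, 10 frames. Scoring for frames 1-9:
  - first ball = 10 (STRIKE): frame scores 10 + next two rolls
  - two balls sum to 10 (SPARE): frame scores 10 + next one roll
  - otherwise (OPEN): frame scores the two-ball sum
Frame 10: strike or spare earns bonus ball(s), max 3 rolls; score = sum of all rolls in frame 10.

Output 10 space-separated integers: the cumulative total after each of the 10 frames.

Answer: 17 24 41 48 57 65 74 81 95 100

Derivation:
Frame 1: STRIKE. 10 + next two rolls (5+2) = 17. Cumulative: 17
Frame 2: OPEN (5+2=7). Cumulative: 24
Frame 3: SPARE (1+9=10). 10 + next roll (7) = 17. Cumulative: 41
Frame 4: OPEN (7+0=7). Cumulative: 48
Frame 5: OPEN (9+0=9). Cumulative: 57
Frame 6: OPEN (4+4=8). Cumulative: 65
Frame 7: OPEN (9+0=9). Cumulative: 74
Frame 8: OPEN (6+1=7). Cumulative: 81
Frame 9: SPARE (7+3=10). 10 + next roll (4) = 14. Cumulative: 95
Frame 10: OPEN. Sum of all frame-10 rolls (4+1) = 5. Cumulative: 100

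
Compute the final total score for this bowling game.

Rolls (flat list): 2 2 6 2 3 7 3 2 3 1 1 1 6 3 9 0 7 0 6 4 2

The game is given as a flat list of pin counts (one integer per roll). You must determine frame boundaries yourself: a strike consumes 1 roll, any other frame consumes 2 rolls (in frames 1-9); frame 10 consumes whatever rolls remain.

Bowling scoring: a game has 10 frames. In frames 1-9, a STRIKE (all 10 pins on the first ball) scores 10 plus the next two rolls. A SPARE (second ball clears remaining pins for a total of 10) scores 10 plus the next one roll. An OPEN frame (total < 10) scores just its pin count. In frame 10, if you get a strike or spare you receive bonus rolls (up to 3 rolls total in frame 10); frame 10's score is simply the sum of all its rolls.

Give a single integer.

Answer: 73

Derivation:
Frame 1: OPEN (2+2=4). Cumulative: 4
Frame 2: OPEN (6+2=8). Cumulative: 12
Frame 3: SPARE (3+7=10). 10 + next roll (3) = 13. Cumulative: 25
Frame 4: OPEN (3+2=5). Cumulative: 30
Frame 5: OPEN (3+1=4). Cumulative: 34
Frame 6: OPEN (1+1=2). Cumulative: 36
Frame 7: OPEN (6+3=9). Cumulative: 45
Frame 8: OPEN (9+0=9). Cumulative: 54
Frame 9: OPEN (7+0=7). Cumulative: 61
Frame 10: SPARE. Sum of all frame-10 rolls (6+4+2) = 12. Cumulative: 73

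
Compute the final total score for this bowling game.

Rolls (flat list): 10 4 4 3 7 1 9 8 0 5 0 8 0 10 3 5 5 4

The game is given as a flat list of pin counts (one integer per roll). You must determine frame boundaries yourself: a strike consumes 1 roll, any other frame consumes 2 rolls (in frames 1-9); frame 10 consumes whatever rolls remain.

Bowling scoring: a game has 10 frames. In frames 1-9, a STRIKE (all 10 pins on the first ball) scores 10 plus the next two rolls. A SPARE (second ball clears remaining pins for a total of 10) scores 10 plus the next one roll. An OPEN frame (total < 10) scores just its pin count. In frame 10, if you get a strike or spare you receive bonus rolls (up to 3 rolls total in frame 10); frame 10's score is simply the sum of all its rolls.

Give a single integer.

Answer: 111

Derivation:
Frame 1: STRIKE. 10 + next two rolls (4+4) = 18. Cumulative: 18
Frame 2: OPEN (4+4=8). Cumulative: 26
Frame 3: SPARE (3+7=10). 10 + next roll (1) = 11. Cumulative: 37
Frame 4: SPARE (1+9=10). 10 + next roll (8) = 18. Cumulative: 55
Frame 5: OPEN (8+0=8). Cumulative: 63
Frame 6: OPEN (5+0=5). Cumulative: 68
Frame 7: OPEN (8+0=8). Cumulative: 76
Frame 8: STRIKE. 10 + next two rolls (3+5) = 18. Cumulative: 94
Frame 9: OPEN (3+5=8). Cumulative: 102
Frame 10: OPEN. Sum of all frame-10 rolls (5+4) = 9. Cumulative: 111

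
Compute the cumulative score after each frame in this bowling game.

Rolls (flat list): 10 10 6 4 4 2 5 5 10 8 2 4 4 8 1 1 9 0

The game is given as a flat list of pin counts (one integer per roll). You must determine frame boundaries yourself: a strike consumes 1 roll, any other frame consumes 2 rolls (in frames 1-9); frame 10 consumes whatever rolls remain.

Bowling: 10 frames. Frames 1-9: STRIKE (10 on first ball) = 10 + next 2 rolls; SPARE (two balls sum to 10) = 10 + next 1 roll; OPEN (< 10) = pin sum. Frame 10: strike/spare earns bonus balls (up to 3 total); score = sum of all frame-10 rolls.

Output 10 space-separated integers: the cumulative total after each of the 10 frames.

Frame 1: STRIKE. 10 + next two rolls (10+6) = 26. Cumulative: 26
Frame 2: STRIKE. 10 + next two rolls (6+4) = 20. Cumulative: 46
Frame 3: SPARE (6+4=10). 10 + next roll (4) = 14. Cumulative: 60
Frame 4: OPEN (4+2=6). Cumulative: 66
Frame 5: SPARE (5+5=10). 10 + next roll (10) = 20. Cumulative: 86
Frame 6: STRIKE. 10 + next two rolls (8+2) = 20. Cumulative: 106
Frame 7: SPARE (8+2=10). 10 + next roll (4) = 14. Cumulative: 120
Frame 8: OPEN (4+4=8). Cumulative: 128
Frame 9: OPEN (8+1=9). Cumulative: 137
Frame 10: SPARE. Sum of all frame-10 rolls (1+9+0) = 10. Cumulative: 147

Answer: 26 46 60 66 86 106 120 128 137 147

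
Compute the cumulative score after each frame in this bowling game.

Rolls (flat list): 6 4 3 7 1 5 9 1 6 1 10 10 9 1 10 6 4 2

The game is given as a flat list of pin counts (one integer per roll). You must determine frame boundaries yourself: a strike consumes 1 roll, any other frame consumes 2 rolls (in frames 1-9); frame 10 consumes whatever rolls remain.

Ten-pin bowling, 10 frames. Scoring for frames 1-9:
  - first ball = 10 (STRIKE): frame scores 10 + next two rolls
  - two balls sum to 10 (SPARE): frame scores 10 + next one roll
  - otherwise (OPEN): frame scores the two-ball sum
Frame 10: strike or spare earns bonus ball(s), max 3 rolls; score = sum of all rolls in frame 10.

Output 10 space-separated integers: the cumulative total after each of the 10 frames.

Frame 1: SPARE (6+4=10). 10 + next roll (3) = 13. Cumulative: 13
Frame 2: SPARE (3+7=10). 10 + next roll (1) = 11. Cumulative: 24
Frame 3: OPEN (1+5=6). Cumulative: 30
Frame 4: SPARE (9+1=10). 10 + next roll (6) = 16. Cumulative: 46
Frame 5: OPEN (6+1=7). Cumulative: 53
Frame 6: STRIKE. 10 + next two rolls (10+9) = 29. Cumulative: 82
Frame 7: STRIKE. 10 + next two rolls (9+1) = 20. Cumulative: 102
Frame 8: SPARE (9+1=10). 10 + next roll (10) = 20. Cumulative: 122
Frame 9: STRIKE. 10 + next two rolls (6+4) = 20. Cumulative: 142
Frame 10: SPARE. Sum of all frame-10 rolls (6+4+2) = 12. Cumulative: 154

Answer: 13 24 30 46 53 82 102 122 142 154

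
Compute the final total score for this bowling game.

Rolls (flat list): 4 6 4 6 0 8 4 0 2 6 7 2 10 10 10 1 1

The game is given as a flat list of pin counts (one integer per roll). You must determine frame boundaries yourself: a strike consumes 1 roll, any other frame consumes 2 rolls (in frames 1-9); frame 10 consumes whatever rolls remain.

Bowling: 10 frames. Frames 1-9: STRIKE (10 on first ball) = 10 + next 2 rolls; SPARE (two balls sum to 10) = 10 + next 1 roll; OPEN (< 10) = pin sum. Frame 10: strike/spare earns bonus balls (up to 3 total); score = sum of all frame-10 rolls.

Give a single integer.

Frame 1: SPARE (4+6=10). 10 + next roll (4) = 14. Cumulative: 14
Frame 2: SPARE (4+6=10). 10 + next roll (0) = 10. Cumulative: 24
Frame 3: OPEN (0+8=8). Cumulative: 32
Frame 4: OPEN (4+0=4). Cumulative: 36
Frame 5: OPEN (2+6=8). Cumulative: 44
Frame 6: OPEN (7+2=9). Cumulative: 53
Frame 7: STRIKE. 10 + next two rolls (10+10) = 30. Cumulative: 83
Frame 8: STRIKE. 10 + next two rolls (10+1) = 21. Cumulative: 104
Frame 9: STRIKE. 10 + next two rolls (1+1) = 12. Cumulative: 116
Frame 10: OPEN. Sum of all frame-10 rolls (1+1) = 2. Cumulative: 118

Answer: 118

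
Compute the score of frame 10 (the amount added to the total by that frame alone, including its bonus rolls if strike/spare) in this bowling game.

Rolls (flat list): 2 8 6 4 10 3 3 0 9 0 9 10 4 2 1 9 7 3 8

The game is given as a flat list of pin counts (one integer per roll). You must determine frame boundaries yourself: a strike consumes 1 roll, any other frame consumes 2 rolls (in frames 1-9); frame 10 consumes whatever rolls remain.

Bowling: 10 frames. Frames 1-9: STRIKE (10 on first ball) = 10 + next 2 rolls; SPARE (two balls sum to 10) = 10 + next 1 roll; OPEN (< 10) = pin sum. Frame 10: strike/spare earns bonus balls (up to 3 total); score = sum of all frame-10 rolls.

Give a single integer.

Answer: 18

Derivation:
Frame 1: SPARE (2+8=10). 10 + next roll (6) = 16. Cumulative: 16
Frame 2: SPARE (6+4=10). 10 + next roll (10) = 20. Cumulative: 36
Frame 3: STRIKE. 10 + next two rolls (3+3) = 16. Cumulative: 52
Frame 4: OPEN (3+3=6). Cumulative: 58
Frame 5: OPEN (0+9=9). Cumulative: 67
Frame 6: OPEN (0+9=9). Cumulative: 76
Frame 7: STRIKE. 10 + next two rolls (4+2) = 16. Cumulative: 92
Frame 8: OPEN (4+2=6). Cumulative: 98
Frame 9: SPARE (1+9=10). 10 + next roll (7) = 17. Cumulative: 115
Frame 10: SPARE. Sum of all frame-10 rolls (7+3+8) = 18. Cumulative: 133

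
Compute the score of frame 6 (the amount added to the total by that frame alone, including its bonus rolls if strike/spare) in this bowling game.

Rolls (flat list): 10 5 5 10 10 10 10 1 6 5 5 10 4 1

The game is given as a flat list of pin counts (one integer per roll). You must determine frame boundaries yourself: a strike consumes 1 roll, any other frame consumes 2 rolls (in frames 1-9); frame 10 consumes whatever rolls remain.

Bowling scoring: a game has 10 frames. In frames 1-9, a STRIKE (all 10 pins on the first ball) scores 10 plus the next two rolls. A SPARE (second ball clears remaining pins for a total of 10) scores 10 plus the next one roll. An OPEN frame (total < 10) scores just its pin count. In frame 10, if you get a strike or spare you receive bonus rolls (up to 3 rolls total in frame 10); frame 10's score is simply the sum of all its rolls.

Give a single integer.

Answer: 17

Derivation:
Frame 1: STRIKE. 10 + next two rolls (5+5) = 20. Cumulative: 20
Frame 2: SPARE (5+5=10). 10 + next roll (10) = 20. Cumulative: 40
Frame 3: STRIKE. 10 + next two rolls (10+10) = 30. Cumulative: 70
Frame 4: STRIKE. 10 + next two rolls (10+10) = 30. Cumulative: 100
Frame 5: STRIKE. 10 + next two rolls (10+1) = 21. Cumulative: 121
Frame 6: STRIKE. 10 + next two rolls (1+6) = 17. Cumulative: 138
Frame 7: OPEN (1+6=7). Cumulative: 145
Frame 8: SPARE (5+5=10). 10 + next roll (10) = 20. Cumulative: 165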